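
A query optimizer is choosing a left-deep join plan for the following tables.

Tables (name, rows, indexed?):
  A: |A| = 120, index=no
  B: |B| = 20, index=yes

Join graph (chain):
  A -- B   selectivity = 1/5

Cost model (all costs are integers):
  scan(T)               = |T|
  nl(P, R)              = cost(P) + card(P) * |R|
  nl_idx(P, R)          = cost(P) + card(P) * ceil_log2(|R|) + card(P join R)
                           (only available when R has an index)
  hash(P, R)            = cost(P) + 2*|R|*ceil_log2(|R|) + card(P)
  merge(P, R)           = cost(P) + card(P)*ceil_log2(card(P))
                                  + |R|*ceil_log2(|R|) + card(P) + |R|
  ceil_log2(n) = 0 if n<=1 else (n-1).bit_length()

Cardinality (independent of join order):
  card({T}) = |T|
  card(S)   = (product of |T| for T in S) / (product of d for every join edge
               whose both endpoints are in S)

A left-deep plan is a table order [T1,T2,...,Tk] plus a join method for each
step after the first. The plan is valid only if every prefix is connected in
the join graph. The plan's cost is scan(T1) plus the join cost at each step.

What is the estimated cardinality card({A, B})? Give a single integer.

480

Tables in S: A(120), B(20)
Edges inside S: A-B(d=5)
numerator = 120 * 20 = 2400
denominator = 5 = 5
card(S) = 2400 / 5 = 480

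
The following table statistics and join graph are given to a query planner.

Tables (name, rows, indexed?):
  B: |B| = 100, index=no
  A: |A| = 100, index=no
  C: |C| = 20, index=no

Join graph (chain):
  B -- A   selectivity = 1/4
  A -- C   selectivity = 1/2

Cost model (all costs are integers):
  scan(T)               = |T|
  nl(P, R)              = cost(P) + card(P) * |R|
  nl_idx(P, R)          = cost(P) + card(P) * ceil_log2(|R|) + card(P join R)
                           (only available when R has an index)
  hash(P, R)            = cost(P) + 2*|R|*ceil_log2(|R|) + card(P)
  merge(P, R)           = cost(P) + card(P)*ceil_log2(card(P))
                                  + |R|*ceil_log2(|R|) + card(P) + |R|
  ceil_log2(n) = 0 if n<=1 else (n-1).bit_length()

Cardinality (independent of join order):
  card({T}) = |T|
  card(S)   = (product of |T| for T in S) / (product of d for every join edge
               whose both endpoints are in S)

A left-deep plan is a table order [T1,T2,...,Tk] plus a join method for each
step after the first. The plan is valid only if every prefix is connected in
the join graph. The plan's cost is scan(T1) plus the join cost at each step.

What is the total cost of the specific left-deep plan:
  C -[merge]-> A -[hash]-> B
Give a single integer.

3340

step 1: scan C: cost=20, card=20
step 2: join A via merge
    card(P join A) = 20*100/(2) = 1000
    cost = 20 + 20*5 + 100*7 + 20 + 100 = 940
step 3: join B via hash
    card(P join B) = 1000*100/(4) = 25000
    cost = 940 + 2*100*7 + 1000 = 3340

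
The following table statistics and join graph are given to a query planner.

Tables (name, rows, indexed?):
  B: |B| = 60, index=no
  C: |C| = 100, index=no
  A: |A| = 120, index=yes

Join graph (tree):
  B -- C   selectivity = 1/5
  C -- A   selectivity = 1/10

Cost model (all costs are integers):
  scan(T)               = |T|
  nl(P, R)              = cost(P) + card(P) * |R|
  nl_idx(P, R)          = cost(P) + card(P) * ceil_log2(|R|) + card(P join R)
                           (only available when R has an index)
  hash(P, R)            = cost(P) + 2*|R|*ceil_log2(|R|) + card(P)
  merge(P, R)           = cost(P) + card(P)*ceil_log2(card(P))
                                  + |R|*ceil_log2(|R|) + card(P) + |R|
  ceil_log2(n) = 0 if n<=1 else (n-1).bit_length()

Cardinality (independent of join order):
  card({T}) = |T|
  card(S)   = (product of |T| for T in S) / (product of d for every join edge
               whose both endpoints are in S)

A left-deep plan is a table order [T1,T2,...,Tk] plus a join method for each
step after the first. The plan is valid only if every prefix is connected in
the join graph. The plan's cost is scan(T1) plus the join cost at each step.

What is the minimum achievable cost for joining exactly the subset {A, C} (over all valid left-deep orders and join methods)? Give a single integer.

Selinger DP over subsets of {A,C}:
  {C}: scan cost=100, card=100
  {A}: scan cost=120, card=120
  {AC}: card=1200; try (C,hash)→1640, (A,merge)→1860, (C,merge)→1880, (A,hash)→1880, (A,nl_idx)→2000, (A,nl)→12100 …(+1); best=1640 via (C,hash)

1640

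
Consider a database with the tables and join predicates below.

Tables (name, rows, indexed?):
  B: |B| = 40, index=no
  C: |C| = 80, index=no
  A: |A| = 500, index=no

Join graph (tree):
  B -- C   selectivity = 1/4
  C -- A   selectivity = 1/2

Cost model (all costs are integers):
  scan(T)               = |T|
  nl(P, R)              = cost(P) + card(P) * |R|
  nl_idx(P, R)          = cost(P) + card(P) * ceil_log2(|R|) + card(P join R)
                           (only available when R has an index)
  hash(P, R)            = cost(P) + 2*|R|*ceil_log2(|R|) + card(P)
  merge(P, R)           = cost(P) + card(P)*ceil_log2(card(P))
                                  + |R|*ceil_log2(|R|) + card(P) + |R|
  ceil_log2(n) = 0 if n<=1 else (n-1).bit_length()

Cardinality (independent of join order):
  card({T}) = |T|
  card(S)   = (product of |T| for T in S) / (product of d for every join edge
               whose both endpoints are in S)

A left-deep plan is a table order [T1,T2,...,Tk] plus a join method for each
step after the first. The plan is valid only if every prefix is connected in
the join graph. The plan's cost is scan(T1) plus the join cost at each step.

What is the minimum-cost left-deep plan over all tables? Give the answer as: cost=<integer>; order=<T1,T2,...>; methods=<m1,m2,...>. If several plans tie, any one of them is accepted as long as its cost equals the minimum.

Selinger DP (subsets sized 1..n):
  {B}: scan cost=40, card=40
  {C}: scan cost=80, card=80
  {A}: scan cost=500, card=500
  {BC}: card=800; try (B,hash)→640, (C,merge)→960, (B,merge)→1000, (C,hash)→1200, (C,nl)→3240, (B,nl)→3280; best=640 via (B,hash)
  {AC}: card=20000; try (C,hash)→2120, (A,merge)→5720, (C,merge)→6140, (A,hash)→9160, (A,nl)→40080, (C,nl)→40500; best=2120 via (C,hash)
  {ABC}: card=200000; try (A,hash)→10440, (A,merge)→14440, (B,hash)→22600, (B,merge)→322400, (A,nl)→400640, (B,nl)→802120; best=10440 via (A,hash)

cost=10440; order=C,B,A; methods=hash,hash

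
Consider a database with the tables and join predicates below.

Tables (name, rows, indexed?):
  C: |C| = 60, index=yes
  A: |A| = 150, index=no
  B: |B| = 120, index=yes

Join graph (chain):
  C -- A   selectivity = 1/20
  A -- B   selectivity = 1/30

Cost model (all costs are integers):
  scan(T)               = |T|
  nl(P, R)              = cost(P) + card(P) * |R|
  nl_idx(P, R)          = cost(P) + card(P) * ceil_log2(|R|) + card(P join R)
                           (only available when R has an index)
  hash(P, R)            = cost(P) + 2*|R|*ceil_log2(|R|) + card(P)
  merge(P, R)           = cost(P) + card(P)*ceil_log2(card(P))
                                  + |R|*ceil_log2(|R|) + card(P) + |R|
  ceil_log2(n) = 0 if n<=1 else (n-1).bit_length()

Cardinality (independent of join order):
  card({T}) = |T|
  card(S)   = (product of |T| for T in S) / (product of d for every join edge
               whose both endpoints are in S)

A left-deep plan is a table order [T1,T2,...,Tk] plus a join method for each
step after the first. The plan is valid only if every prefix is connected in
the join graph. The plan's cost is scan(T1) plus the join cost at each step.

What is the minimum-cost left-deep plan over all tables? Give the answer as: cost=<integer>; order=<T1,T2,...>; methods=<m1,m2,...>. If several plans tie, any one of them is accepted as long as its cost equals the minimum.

Selinger DP (subsets sized 1..n):
  {C}: scan cost=60, card=60
  {A}: scan cost=150, card=150
  {B}: scan cost=120, card=120
  {AC}: card=450; try (C,hash)→1020, (C,nl_idx)→1500, (A,merge)→1830, (C,merge)→1920, (A,hash)→2520, (A,nl)→9060 …(+1); best=1020 via (C,hash)
  {AB}: card=600; try (B,nl_idx)→1800, (B,hash)→1980, (A,merge)→2430, (B,merge)→2460, (A,hash)→2640, (A,nl)→18120 …(+1); best=1800 via (B,nl_idx)
  {ABC}: card=1800; try (C,hash)→3120, (B,hash)→3150, (B,nl_idx)→5970, (B,merge)→6480, (C,nl_idx)→7200, (C,merge)→8820 …(+2); best=3120 via (C,hash)

cost=3120; order=A,B,C; methods=nl_idx,hash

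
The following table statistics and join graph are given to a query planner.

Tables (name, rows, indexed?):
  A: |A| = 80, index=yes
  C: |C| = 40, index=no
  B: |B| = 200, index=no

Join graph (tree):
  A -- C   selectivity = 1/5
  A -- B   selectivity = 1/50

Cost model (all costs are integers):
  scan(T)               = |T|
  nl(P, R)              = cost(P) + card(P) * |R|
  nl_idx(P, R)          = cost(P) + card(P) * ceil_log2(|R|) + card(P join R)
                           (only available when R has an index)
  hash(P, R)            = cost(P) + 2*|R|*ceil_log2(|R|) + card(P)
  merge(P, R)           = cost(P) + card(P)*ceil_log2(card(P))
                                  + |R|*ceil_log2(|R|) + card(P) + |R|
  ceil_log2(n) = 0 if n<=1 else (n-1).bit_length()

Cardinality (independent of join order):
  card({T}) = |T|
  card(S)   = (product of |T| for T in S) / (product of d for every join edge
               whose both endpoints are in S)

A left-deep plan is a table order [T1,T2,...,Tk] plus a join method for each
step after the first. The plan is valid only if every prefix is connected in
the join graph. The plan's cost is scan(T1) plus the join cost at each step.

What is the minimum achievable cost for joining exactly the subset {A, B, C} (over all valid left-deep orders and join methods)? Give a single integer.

Selinger DP over subsets of {A,B,C}:
  {A}: scan cost=80, card=80
  {C}: scan cost=40, card=40
  {B}: scan cost=200, card=200
  {AC}: card=640; try (C,hash)→640, (A,merge)→960, (A,nl_idx)→960, (C,merge)→1000, (A,hash)→1200, (A,nl)→3240 …(+1); best=640 via (C,hash)
  {AB}: card=320; try (A,hash)→1520, (A,nl_idx)→1920, (B,merge)→2520, (A,merge)→2640, (B,hash)→3360, (B,nl)→16080 …(+1); best=1520 via (A,hash)
  {ABC}: card=2560; try (C,hash)→2320, (B,hash)→4480, (C,merge)→5000, (B,merge)→9480, (C,nl)→14320, (B,nl)→128640; best=2320 via (C,hash)

2320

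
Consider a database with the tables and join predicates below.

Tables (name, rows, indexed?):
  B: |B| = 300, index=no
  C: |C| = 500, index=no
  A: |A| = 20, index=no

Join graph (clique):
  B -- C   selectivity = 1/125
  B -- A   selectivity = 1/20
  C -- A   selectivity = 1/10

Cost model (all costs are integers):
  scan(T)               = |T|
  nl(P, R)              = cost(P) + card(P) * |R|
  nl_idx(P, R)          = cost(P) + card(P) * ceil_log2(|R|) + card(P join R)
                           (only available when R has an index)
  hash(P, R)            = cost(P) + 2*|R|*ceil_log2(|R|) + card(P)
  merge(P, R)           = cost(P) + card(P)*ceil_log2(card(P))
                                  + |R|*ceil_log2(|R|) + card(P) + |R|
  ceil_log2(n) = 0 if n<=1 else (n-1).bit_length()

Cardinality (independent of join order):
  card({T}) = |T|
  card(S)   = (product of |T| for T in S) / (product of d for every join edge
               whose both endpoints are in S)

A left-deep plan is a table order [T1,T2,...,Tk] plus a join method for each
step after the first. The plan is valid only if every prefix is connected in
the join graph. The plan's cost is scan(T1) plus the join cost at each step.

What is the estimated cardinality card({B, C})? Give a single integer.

Tables in S: B(300), C(500)
Edges inside S: B-C(d=125)
numerator = 300 * 500 = 150000
denominator = 125 = 125
card(S) = 150000 / 125 = 1200

1200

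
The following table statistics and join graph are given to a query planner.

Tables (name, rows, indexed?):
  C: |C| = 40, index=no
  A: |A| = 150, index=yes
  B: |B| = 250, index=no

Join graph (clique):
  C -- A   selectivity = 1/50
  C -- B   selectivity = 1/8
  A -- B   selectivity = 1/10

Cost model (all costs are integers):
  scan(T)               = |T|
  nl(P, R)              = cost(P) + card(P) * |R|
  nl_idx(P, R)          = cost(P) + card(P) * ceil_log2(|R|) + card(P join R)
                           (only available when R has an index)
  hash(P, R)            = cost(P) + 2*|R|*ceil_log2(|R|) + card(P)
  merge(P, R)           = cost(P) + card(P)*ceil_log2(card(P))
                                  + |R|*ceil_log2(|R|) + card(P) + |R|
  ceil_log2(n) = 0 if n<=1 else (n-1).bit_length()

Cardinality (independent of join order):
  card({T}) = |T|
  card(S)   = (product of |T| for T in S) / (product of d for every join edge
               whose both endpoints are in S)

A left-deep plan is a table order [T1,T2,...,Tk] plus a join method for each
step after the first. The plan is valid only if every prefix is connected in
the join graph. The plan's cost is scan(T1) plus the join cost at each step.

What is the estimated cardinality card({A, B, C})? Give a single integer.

375

Tables in S: A(150), B(250), C(40)
Edges inside S: C-A(d=50), C-B(d=8), A-B(d=10)
numerator = 150 * 250 * 40 = 1500000
denominator = 50 * 8 * 10 = 4000
card(S) = 1500000 / 4000 = 375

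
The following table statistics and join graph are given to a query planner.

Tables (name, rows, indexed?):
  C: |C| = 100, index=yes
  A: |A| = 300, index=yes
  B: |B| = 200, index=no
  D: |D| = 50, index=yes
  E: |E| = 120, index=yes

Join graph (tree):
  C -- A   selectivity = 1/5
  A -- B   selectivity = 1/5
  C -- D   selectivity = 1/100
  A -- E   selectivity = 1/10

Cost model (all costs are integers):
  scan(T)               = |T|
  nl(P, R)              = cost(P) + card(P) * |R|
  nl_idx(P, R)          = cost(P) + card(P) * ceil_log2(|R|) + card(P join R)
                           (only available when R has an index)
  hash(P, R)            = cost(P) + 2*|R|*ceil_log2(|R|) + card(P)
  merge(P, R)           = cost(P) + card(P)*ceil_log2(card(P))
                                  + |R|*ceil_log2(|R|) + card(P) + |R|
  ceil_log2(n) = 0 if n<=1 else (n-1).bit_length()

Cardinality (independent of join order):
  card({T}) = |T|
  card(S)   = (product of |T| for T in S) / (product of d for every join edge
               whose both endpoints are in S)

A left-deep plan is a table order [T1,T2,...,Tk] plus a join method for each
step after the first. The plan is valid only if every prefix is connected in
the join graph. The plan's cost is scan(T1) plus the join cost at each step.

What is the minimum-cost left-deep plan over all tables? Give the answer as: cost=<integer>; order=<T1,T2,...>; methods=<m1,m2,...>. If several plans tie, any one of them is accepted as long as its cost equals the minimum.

Selinger DP (subsets sized 1..n):
  {C}: scan cost=100, card=100
  {A}: scan cost=300, card=300
  {B}: scan cost=200, card=200
  {D}: scan cost=50, card=50
  {E}: scan cost=120, card=120
  {AC}: card=6000; try (C,hash)→2000, (A,merge)→3900, (C,merge)→4100, (A,hash)→5600, (A,nl_idx)→7000, (C,nl_idx)→8400 …(+2); best=2000 via (C,hash)
  {CD}: card=50; try (C,nl_idx)→450, (D,nl_idx)→750, (D,hash)→800, (C,merge)→1200, (D,merge)→1250, (C,hash)→1500 …(+2); best=450 via (C,nl_idx)
  {AB}: card=12000; try (B,hash)→3800, (A,merge)→5000, (B,merge)→5100, (A,hash)→5800, (A,nl_idx)→14000, (A,nl)→60200 …(+1); best=3800 via (B,hash)
  {AE}: card=3600; try (E,hash)→2280, (A,merge)→4080, (E,merge)→4260, (A,nl_idx)→4800, (A,hash)→5640, (E,nl_idx)→6000 …(+2); best=2280 via (E,hash)
  {ABC}: card=240000; try (B,hash)→11200, (C,hash)→17200, (B,merge)→87800, (C,merge)→184600, (C,nl_idx)→327800, (B,nl)→1202000 …(+1); best=11200 via (B,hash)
  {ACD}: card=3000; try (A,merge)→3800, (A,nl_idx)→3900, (A,hash)→5900, (D,hash)→8600, (A,nl)→15450, (D,nl_idx)→41000 …(+2); best=3800 via (A,merge)
  {ACE}: card=72000; try (C,hash)→7280, (E,hash)→9680, (C,merge)→49880, (E,merge)→86960, (C,nl_idx)→99480, (E,nl_idx)→116000 …(+2); best=7280 via (C,hash)
  {ABE}: card=144000; try (B,hash)→9080, (E,hash)→17480, (B,merge)→50880, (E,merge)→184760, (E,nl_idx)→231800, (B,nl)→722280 …(+1); best=9080 via (B,hash)
  {ABCD}: card=120000; try (B,hash)→10000, (B,merge)→44600, (D,hash)→251800, (B,nl)→603800, (D,nl_idx)→1571200, (D,merge)→4571550 …(+1); best=10000 via (B,hash)
  {ABCE}: card=2880000; try (B,hash)→82480, (C,hash)→154480, (E,hash)→252880, (B,merge)→1305080, (C,merge)→2745880, (C,nl_idx)→3897080 …(+5); best=82480 via (B,hash)
  {ACDE}: card=36000; try (E,hash)→8480, (E,merge)→43760, (E,nl_idx)→60800, (D,hash)→79880, (E,nl)→363800, (D,nl_idx)→475280 …(+2); best=8480 via (E,hash)
  {ABCDE}: card=1440000; try (B,hash)→47680, (E,hash)→131680, (B,merge)→622280, (E,merge)→2170960, (E,nl_idx)→2290000, (D,hash)→2963080 …(+5); best=47680 via (B,hash)

cost=47680; order=D,C,A,E,B; methods=nl_idx,merge,hash,hash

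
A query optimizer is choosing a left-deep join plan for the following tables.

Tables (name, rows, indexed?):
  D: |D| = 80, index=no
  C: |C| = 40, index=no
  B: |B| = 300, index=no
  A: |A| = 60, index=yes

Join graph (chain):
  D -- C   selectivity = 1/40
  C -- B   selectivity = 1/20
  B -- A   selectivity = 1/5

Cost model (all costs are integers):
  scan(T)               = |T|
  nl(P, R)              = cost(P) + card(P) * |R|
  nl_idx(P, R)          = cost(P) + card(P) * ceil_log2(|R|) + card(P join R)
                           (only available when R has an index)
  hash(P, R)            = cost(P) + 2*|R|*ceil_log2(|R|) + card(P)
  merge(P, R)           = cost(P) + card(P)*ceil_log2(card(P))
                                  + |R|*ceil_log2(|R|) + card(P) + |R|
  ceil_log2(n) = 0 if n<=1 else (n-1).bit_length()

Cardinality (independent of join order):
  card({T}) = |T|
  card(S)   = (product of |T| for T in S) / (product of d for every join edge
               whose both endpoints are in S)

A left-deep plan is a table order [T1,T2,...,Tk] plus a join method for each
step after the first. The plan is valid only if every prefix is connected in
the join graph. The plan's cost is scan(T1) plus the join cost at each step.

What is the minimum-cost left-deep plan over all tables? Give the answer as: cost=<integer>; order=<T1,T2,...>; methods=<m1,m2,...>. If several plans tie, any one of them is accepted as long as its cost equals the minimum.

Selinger DP (subsets sized 1..n):
  {D}: scan cost=80, card=80
  {C}: scan cost=40, card=40
  {B}: scan cost=300, card=300
  {A}: scan cost=60, card=60
  {CD}: card=80; try (C,hash)→640, (D,merge)→960, (C,merge)→1000, (D,hash)→1200, (D,nl)→3240, (C,nl)→3280; best=640 via (C,hash)
  {BC}: card=600; try (C,hash)→1080, (B,merge)→3320, (C,merge)→3580, (B,hash)→5480, (B,nl)→12040, (C,nl)→12300; best=1080 via (C,hash)
  {AB}: card=3600; try (A,hash)→1320, (B,merge)→3480, (A,merge)→3720, (B,hash)→5520, (A,nl_idx)→5700, (B,nl)→18060 …(+1); best=1320 via (A,hash)
  {BCD}: card=1200; try (D,hash)→2800, (B,merge)→4280, (B,hash)→6120, (D,merge)→8320, (B,nl)→24640, (D,nl)→49080; best=2800 via (D,hash)
  {ABC}: card=7200; try (A,hash)→2400, (C,hash)→5400, (A,merge)→8100, (A,nl_idx)→11880, (A,nl)→37080, (C,merge)→48400 …(+1); best=2400 via (A,hash)
  {ABCD}: card=14400; try (A,hash)→4720, (D,hash)→10720, (A,merge)→17620, (A,nl_idx)→24400, (A,nl)→74800, (D,merge)→103840 …(+1); best=4720 via (A,hash)

cost=4720; order=B,C,D,A; methods=hash,hash,hash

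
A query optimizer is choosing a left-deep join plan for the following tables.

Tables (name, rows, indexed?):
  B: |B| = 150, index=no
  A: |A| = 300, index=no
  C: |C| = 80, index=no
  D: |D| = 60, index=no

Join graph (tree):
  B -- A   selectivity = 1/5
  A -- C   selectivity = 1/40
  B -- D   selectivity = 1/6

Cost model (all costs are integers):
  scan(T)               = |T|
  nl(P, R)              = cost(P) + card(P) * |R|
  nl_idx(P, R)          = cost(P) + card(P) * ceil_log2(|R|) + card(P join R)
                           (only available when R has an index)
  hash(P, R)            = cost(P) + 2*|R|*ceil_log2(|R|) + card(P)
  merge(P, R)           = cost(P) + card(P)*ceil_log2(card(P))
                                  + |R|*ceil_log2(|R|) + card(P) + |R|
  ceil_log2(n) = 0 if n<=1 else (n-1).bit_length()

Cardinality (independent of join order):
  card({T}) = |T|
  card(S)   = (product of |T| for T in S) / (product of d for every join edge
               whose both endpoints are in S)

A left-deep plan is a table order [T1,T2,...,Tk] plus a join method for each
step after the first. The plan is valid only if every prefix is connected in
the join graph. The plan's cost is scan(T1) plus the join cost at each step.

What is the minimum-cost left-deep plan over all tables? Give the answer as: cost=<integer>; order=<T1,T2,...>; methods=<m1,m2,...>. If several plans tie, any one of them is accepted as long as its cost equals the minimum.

cost=23440; order=A,C,B,D; methods=hash,hash,hash

Selinger DP (subsets sized 1..n):
  {B}: scan cost=150, card=150
  {A}: scan cost=300, card=300
  {C}: scan cost=80, card=80
  {D}: scan cost=60, card=60
  {AB}: card=9000; try (B,hash)→3000, (A,merge)→4500, (B,merge)→4650, (A,hash)→5700, (A,nl)→45150, (B,nl)→45300; best=3000 via (B,hash)
  {BD}: card=1500; try (D,hash)→1020, (B,merge)→1830, (D,merge)→1920, (B,hash)→2520, (B,nl)→9060, (D,nl)→9150; best=1020 via (D,hash)
  {AC}: card=600; try (C,hash)→1720, (A,merge)→3720, (C,merge)→3940, (A,hash)→5560, (A,nl)→24080, (C,nl)→24300; best=1720 via (C,hash)
  {ABC}: card=18000; try (B,hash)→4720, (B,merge)→9670, (C,hash)→13120, (B,nl)→91720, (C,merge)→138640, (C,nl)→723000; best=4720 via (B,hash)
  {ABD}: card=90000; try (A,hash)→7920, (D,hash)→12720, (A,merge)→22020, (D,merge)→138420, (A,nl)→451020, (D,nl)→543000; best=7920 via (A,hash)
  {ABCD}: card=180000; try (D,hash)→23440, (C,hash)→99040, (D,merge)→293140, (D,nl)→1084720, (C,merge)→1628560, (C,nl)→7207920; best=23440 via (D,hash)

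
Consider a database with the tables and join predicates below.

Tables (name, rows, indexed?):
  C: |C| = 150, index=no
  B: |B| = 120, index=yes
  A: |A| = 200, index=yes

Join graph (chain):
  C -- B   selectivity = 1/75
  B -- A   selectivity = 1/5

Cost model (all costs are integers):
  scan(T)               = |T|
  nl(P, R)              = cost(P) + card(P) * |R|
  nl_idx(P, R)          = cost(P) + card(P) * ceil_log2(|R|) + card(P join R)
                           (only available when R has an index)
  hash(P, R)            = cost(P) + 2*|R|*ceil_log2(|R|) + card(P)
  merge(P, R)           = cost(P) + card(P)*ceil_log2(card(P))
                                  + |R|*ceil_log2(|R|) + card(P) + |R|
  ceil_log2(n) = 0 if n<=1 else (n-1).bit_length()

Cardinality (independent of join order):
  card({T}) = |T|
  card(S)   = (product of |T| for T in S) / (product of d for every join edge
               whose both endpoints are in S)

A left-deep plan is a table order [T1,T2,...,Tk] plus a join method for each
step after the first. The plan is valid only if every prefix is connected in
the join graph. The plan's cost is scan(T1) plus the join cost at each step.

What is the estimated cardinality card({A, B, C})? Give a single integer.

Tables in S: A(200), B(120), C(150)
Edges inside S: C-B(d=75), B-A(d=5)
numerator = 200 * 120 * 150 = 3600000
denominator = 75 * 5 = 375
card(S) = 3600000 / 375 = 9600

9600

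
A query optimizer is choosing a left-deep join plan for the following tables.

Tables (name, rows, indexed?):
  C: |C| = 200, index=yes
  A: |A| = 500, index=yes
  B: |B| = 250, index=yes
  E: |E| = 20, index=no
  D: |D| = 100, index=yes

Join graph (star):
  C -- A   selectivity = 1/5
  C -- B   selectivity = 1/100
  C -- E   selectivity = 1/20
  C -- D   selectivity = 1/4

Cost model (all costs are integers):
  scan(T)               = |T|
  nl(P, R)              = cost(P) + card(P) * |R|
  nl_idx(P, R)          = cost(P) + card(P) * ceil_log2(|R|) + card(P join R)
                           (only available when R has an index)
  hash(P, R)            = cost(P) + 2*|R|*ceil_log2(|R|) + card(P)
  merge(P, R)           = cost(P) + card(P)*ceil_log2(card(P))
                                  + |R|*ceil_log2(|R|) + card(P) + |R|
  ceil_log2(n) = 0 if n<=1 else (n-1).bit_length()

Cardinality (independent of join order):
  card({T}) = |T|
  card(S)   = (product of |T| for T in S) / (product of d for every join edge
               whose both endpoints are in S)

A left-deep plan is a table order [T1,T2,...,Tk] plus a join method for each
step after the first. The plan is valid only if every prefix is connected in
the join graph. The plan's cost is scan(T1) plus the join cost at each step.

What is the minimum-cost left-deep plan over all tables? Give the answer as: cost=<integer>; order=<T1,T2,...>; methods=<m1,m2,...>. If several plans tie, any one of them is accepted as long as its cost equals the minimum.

cost=25880; order=E,C,B,D,A; methods=nl_idx,nl_idx,hash,hash

Selinger DP (subsets sized 1..n):
  {C}: scan cost=200, card=200
  {A}: scan cost=500, card=500
  {B}: scan cost=250, card=250
  {E}: scan cost=20, card=20
  {D}: scan cost=100, card=100
  {AC}: card=20000; try (C,hash)→4200, (A,merge)→7000, (C,merge)→7300, (A,hash)→9400, (A,nl_idx)→22000, (C,nl_idx)→24500 …(+2); best=4200 via (C,hash)
  {BC}: card=500; try (B,nl_idx)→2300, (C,nl_idx)→2750, (C,hash)→3700, (B,merge)→4250, (C,merge)→4300, (B,hash)→4400 …(+2); best=2300 via (B,nl_idx)
  {CE}: card=200; try (C,nl_idx)→380, (E,hash)→600, (C,merge)→1940, (E,merge)→2120, (C,hash)→3240, (C,nl)→4020 …(+1); best=380 via (C,nl_idx)
  {CD}: card=5000; try (D,hash)→1800, (C,merge)→2700, (D,merge)→2800, (C,hash)→3400, (C,nl_idx)→5900, (D,nl_idx)→6600 …(+2); best=1800 via (D,hash)
  {ABC}: card=50000; try (A,hash)→11800, (A,merge)→12300, (B,hash)→28200, (A,nl_idx)→56800, (B,nl_idx)→214200, (A,nl)→252300 …(+2); best=11800 via (A,hash)
  {ACE}: card=20000; try (A,merge)→7180, (A,hash)→9580, (A,nl_idx)→22180, (E,hash)→24400, (A,nl)→100380, (E,merge)→324320 …(+1); best=7180 via (A,merge)
  {ACD}: card=500000; try (A,hash)→15800, (D,hash)→25600, (A,merge)→76800, (D,merge)→325000, (A,nl_idx)→546800, (D,nl_idx)→644200 …(+2); best=15800 via (A,hash)
  {BCE}: card=500; try (B,nl_idx)→2480, (E,hash)→3000, (B,merge)→4430, (B,hash)→4580, (E,merge)→7420, (E,nl)→12300 …(+1); best=2480 via (B,nl_idx)
  {BCD}: card=12500; try (D,hash)→4200, (D,merge)→8100, (B,hash)→10800, (D,nl_idx)→18300, (D,nl)→52300, (B,nl_idx)→54300 …(+2); best=4200 via (D,hash)
  {CDE}: card=5000; try (D,hash)→1980, (D,merge)→2980, (D,nl_idx)→6780, (E,hash)→7000, (D,nl)→20380, (E,merge)→71920 …(+1); best=1980 via (D,hash)
  {ABCE}: card=50000; try (A,hash)→11980, (A,merge)→12480, (B,hash)→31180, (A,nl_idx)→56980, (E,hash)→62000, (B,nl_idx)→217180 …(+5); best=11980 via (A,hash)
  {ABCD}: card=1250000; try (A,hash)→25700, (D,hash)→63200, (A,merge)→196700, (B,hash)→519800, (D,merge)→862600, (A,nl_idx)→1366700 …(+6); best=25700 via (A,hash)
  {ACDE}: card=500000; try (A,hash)→15980, (D,hash)→28580, (A,merge)→76980, (D,merge)→327980, (E,hash)→516000, (A,nl_idx)→546980 …(+5); best=15980 via (A,hash)
  {BCDE}: card=12500; try (D,hash)→4380, (D,merge)→8280, (B,hash)→10980, (E,hash)→16900, (D,nl_idx)→18480, (D,nl)→52480 …(+5); best=4380 via (D,hash)
  {ABCDE}: card=1250000; try (A,hash)→25880, (D,hash)→63380, (A,merge)→196880, (B,hash)→519980, (D,merge)→862780, (E,hash)→1275900 …(+9); best=25880 via (A,hash)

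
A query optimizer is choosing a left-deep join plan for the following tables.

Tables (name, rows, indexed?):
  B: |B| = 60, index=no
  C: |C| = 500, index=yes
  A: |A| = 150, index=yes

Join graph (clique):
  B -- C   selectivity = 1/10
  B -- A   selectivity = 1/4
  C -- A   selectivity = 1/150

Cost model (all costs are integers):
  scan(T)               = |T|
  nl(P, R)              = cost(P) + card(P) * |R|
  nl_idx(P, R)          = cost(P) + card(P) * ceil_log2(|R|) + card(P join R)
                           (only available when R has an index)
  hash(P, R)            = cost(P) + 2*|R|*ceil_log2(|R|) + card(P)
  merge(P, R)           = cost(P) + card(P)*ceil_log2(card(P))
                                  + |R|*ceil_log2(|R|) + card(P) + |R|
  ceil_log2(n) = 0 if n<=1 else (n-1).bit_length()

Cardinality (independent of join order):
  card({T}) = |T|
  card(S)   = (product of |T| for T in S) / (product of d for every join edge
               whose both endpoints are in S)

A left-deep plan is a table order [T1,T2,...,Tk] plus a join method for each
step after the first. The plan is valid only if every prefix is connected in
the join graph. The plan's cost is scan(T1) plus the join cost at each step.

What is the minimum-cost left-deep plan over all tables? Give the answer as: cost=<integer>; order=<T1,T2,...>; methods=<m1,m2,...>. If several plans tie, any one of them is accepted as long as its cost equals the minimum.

Selinger DP (subsets sized 1..n):
  {B}: scan cost=60, card=60
  {C}: scan cost=500, card=500
  {A}: scan cost=150, card=150
  {BC}: card=3000; try (B,hash)→1720, (C,nl_idx)→3600, (C,merge)→5480, (B,merge)→5920, (C,hash)→9120, (C,nl)→30060 …(+1); best=1720 via (B,hash)
  {AB}: card=2250; try (B,hash)→1020, (A,merge)→1830, (B,merge)→1920, (A,hash)→2520, (A,nl_idx)→2790, (A,nl)→9060 …(+1); best=1020 via (B,hash)
  {AC}: card=500; try (C,nl_idx)→2000, (A,hash)→3400, (A,nl_idx)→5000, (C,merge)→6500, (A,merge)→6850, (C,hash)→9300 …(+2); best=2000 via (C,nl_idx)
  {ABC}: card=750; try (B,hash)→3220, (A,hash)→7120, (B,merge)→7420, (C,hash)→12270, (C,nl_idx)→22020, (A,nl_idx)→26470 …(+5); best=3220 via (B,hash)

cost=3220; order=A,C,B; methods=nl_idx,hash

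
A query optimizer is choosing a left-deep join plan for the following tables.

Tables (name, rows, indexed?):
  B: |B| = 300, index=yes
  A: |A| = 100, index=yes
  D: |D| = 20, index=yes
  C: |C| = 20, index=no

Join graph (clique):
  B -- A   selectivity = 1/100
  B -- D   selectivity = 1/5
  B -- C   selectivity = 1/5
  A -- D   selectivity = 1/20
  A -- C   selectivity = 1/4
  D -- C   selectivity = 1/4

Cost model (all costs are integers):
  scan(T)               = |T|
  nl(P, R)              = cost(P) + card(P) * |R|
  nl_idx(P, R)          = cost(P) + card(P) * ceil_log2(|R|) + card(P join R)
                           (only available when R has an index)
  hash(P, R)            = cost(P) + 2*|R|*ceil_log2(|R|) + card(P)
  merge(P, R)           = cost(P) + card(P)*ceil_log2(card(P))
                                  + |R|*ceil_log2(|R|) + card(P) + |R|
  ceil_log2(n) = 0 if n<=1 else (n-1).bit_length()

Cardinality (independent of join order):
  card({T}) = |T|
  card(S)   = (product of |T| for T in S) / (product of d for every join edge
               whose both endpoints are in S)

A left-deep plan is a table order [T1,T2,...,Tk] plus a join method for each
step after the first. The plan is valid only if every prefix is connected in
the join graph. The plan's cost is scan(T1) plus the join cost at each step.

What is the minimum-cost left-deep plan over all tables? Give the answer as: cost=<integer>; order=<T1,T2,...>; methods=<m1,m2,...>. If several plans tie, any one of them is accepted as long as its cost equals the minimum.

cost=1480; order=D,A,B,C; methods=nl_idx,nl_idx,hash

Selinger DP (subsets sized 1..n):
  {B}: scan cost=300, card=300
  {A}: scan cost=100, card=100
  {D}: scan cost=20, card=20
  {C}: scan cost=20, card=20
  {AB}: card=300; try (B,nl_idx)→1300, (A,hash)→2000, (A,nl_idx)→2700, (B,merge)→3900, (A,merge)→4100, (B,hash)→5600 …(+2); best=1300 via (B,nl_idx)
  {BD}: card=1200; try (D,hash)→800, (B,nl_idx)→1400, (D,nl_idx)→3000, (B,merge)→3140, (D,merge)→3420, (B,hash)→5440 …(+2); best=800 via (D,hash)
  {BC}: card=1200; try (C,hash)→800, (B,nl_idx)→1400, (B,merge)→3140, (C,merge)→3420, (B,hash)→5440, (B,nl)→6020 …(+1); best=800 via (C,hash)
  {AD}: card=100; try (A,nl_idx)→260, (D,hash)→400, (D,nl_idx)→700, (A,merge)→940, (D,merge)→1020, (A,hash)→1440 …(+2); best=260 via (A,nl_idx)
  {AC}: card=500; try (C,hash)→400, (A,nl_idx)→660, (A,merge)→940, (C,merge)→1020, (A,hash)→1440, (A,nl)→2020 …(+1); best=400 via (C,hash)
  {CD}: card=100; try (D,nl_idx)→220, (D,hash)→240, (C,hash)→240, (D,merge)→260, (C,merge)→260, (D,nl)→420 …(+1); best=220 via (D,nl_idx)
  {ABD}: card=60; try (B,nl_idx)→1220, (D,hash)→1800, (D,nl_idx)→2860, (A,hash)→3400, (B,merge)→4060, (D,merge)→4420 …(+6); best=1220 via (B,nl_idx)
  {ABC}: card=300; try (C,hash)→1800, (A,hash)→3400, (C,merge)→4420, (B,nl_idx)→5200, (B,hash)→6300, (C,nl)→7300 …(+5); best=1800 via (C,hash)
  {BCD}: card=1200; try (D,hash)→2200, (C,hash)→2200, (B,nl_idx)→2320, (B,merge)→4020, (B,hash)→5720, (D,nl_idx)→8000 …(+5); best=2200 via (D,hash)
  {ACD}: card=125; try (C,hash)→560, (A,nl_idx)→1045, (D,hash)→1100, (C,merge)→1180, (A,hash)→1720, (A,merge)→1820 …(+5); best=560 via (C,hash)
  {ABCD}: card=15; try (C,hash)→1480, (B,nl_idx)→1700, (C,merge)→1760, (D,hash)→2300, (C,nl)→2420, (D,nl_idx)→3315 …(+9); best=1480 via (C,hash)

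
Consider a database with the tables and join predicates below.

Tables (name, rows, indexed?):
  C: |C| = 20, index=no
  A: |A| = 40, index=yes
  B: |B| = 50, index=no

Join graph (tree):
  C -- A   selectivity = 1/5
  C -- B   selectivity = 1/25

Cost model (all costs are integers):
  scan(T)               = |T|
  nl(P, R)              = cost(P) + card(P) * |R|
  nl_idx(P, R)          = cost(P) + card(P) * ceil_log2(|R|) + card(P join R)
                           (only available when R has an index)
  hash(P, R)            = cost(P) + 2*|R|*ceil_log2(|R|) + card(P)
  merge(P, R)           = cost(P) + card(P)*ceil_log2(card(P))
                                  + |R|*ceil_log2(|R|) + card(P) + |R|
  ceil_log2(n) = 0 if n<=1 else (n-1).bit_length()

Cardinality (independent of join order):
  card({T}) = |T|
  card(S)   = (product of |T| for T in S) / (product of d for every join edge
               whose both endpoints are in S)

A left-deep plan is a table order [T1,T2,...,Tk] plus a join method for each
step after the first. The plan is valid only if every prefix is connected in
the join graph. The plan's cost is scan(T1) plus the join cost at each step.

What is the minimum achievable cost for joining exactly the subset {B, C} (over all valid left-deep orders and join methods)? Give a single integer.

300

Selinger DP over subsets of {B,C}:
  {C}: scan cost=20, card=20
  {B}: scan cost=50, card=50
  {BC}: card=40; try (C,hash)→300, (B,merge)→490, (C,merge)→520, (B,hash)→640, (B,nl)→1020, (C,nl)→1050; best=300 via (C,hash)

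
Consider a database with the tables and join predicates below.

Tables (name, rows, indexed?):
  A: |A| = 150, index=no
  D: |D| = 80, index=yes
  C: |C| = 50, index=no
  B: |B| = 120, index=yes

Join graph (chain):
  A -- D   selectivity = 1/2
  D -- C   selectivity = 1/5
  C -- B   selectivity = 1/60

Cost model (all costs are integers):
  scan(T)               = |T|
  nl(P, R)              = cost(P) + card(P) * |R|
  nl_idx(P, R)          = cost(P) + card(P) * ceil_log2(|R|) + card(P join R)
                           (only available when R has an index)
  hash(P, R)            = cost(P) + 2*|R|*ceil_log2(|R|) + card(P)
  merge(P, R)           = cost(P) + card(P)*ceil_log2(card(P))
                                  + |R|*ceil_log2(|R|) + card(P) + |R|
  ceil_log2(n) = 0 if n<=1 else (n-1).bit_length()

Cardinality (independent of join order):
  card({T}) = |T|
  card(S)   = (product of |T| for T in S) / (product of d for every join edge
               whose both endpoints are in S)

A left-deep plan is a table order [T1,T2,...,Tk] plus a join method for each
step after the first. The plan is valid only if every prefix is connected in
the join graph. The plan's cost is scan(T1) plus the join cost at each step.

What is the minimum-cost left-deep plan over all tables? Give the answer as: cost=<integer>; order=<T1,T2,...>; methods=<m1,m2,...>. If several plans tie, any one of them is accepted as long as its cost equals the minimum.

Selinger DP (subsets sized 1..n):
  {A}: scan cost=150, card=150
  {D}: scan cost=80, card=80
  {C}: scan cost=50, card=50
  {B}: scan cost=120, card=120
  {AD}: card=6000; try (D,hash)→1420, (A,merge)→2070, (D,merge)→2140, (A,hash)→2560, (D,nl_idx)→7200, (A,nl)→12080 …(+1); best=1420 via (D,hash)
  {CD}: card=800; try (C,hash)→760, (D,merge)→1040, (C,merge)→1070, (D,nl_idx)→1200, (D,hash)→1220, (D,nl)→4050 …(+1); best=760 via (C,hash)
  {BC}: card=100; try (B,nl_idx)→500, (C,hash)→840, (B,merge)→1360, (C,merge)→1430, (B,hash)→1780, (B,nl)→6050 …(+1); best=500 via (B,nl_idx)
  {ACD}: card=60000; try (A,hash)→3960, (C,hash)→8020, (A,merge)→10910, (C,merge)→85770, (A,nl)→120760, (C,nl)→301420; best=3960 via (A,hash)
  {BCD}: card=1600; try (D,hash)→1720, (D,merge)→1940, (D,nl_idx)→2800, (B,hash)→3240, (B,nl_idx)→7960, (D,nl)→8500 …(+2); best=1720 via (D,hash)
  {ABCD}: card=120000; try (A,hash)→5720, (A,merge)→22270, (B,hash)→65640, (A,nl)→241720, (B,nl_idx)→543960, (B,merge)→1024920 …(+1); best=5720 via (A,hash)

cost=5720; order=C,B,D,A; methods=nl_idx,hash,hash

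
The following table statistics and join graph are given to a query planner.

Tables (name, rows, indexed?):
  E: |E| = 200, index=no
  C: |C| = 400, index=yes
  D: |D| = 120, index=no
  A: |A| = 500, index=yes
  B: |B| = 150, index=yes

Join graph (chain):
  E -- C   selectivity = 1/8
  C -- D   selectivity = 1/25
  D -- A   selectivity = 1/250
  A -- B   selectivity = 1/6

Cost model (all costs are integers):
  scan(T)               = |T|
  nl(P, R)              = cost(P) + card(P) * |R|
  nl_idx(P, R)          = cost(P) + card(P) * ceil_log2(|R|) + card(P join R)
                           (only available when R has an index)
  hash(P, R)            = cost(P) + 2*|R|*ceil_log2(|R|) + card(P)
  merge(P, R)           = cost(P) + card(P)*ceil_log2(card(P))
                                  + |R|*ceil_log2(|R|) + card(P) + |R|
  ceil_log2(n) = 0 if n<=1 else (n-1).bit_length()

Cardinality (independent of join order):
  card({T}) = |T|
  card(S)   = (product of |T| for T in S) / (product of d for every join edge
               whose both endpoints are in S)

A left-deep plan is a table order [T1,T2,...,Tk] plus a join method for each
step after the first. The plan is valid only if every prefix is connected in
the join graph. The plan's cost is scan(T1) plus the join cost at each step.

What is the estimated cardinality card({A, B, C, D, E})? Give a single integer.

2400000

Tables in S: A(500), B(150), C(400), D(120), E(200)
Edges inside S: E-C(d=8), C-D(d=25), D-A(d=250), A-B(d=6)
numerator = 500 * 150 * 400 * 120 * 200 = 720000000000
denominator = 8 * 25 * 250 * 6 = 300000
card(S) = 720000000000 / 300000 = 2400000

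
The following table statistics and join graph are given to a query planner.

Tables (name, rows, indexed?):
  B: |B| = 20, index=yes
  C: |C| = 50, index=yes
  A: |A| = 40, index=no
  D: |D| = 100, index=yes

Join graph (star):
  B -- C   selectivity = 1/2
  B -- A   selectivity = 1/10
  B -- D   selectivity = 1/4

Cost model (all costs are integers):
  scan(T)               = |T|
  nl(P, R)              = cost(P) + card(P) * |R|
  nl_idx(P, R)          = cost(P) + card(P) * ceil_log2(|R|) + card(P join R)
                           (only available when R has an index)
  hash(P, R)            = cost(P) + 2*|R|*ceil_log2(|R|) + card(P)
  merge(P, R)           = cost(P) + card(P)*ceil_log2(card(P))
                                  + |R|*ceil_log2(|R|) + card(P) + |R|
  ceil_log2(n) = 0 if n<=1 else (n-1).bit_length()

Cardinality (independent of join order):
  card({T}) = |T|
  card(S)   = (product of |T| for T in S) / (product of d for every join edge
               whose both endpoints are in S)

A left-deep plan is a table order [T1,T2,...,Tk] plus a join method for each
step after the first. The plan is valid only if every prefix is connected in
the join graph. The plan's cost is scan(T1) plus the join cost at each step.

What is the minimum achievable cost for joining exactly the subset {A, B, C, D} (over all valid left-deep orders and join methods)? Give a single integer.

3980

Selinger DP over subsets of {A,B,C,D}:
  {B}: scan cost=20, card=20
  {C}: scan cost=50, card=50
  {A}: scan cost=40, card=40
  {D}: scan cost=100, card=100
  {BC}: card=500; try (B,hash)→300, (C,merge)→490, (B,merge)→520, (C,hash)→640, (C,nl_idx)→640, (B,nl_idx)→800 …(+2); best=300 via (B,hash)
  {AB}: card=80; try (B,hash)→280, (B,nl_idx)→320, (A,merge)→420, (B,merge)→440, (A,hash)→520, (A,nl)→820 …(+1); best=280 via (B,hash)
  {BD}: card=500; try (B,hash)→400, (D,nl_idx)→660, (D,merge)→940, (B,merge)→1020, (B,nl_idx)→1100, (D,hash)→1440 …(+2); best=400 via (B,hash)
  {ABC}: card=2000; try (C,hash)→960, (C,merge)→1270, (A,hash)→1280, (C,nl_idx)→2760, (C,nl)→4280, (A,merge)→5580 …(+1); best=960 via (C,hash)
  {BCD}: card=12500; try (C,hash)→1500, (D,hash)→2200, (C,merge)→5750, (D,merge)→6100, (C,nl_idx)→15900, (D,nl_idx)→16300 …(+2); best=1500 via (C,hash)
  {ABD}: card=2000; try (A,hash)→1380, (D,merge)→1720, (D,hash)→1760, (D,nl_idx)→2840, (A,merge)→5680, (D,nl)→8280 …(+1); best=1380 via (A,hash)
  {ABCD}: card=50000; try (C,hash)→3980, (D,hash)→4360, (A,hash)→14480, (C,merge)→25730, (D,merge)→25760, (C,nl_idx)→63380 …(+5); best=3980 via (C,hash)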